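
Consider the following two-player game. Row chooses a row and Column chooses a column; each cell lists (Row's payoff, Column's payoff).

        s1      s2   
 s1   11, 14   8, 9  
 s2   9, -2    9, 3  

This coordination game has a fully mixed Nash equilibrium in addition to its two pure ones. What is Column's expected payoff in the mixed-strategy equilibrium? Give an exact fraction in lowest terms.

6

Row mixes with probability p on s1, chosen so Column is indifferent: 14p + (-2)(1−p) = 9p + 3(1−p) gives p = 1/2.
Column's expected payoff is 14·1/2 + (-2)·1/2 = 6.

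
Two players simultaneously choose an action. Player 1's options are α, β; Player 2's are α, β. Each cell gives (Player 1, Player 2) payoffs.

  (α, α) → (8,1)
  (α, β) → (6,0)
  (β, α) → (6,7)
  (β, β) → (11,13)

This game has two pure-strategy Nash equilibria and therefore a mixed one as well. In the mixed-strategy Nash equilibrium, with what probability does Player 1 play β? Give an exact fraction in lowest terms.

Player 1's mix p on α must make Player 2 indifferent between α and β.
Player 2's payoff from α: 1p + 7(1−p). From β: 0p + 13(1−p).
Set equal: 1p = 6(1−p) → p = 6/7.
Probability on β is 1 − 6/7 = 1/7.

1/7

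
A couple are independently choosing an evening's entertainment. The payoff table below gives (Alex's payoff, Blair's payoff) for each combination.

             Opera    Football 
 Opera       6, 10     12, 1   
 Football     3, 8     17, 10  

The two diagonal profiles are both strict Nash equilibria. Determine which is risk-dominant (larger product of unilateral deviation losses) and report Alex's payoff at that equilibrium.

6

At both Opera: Alex loses 6 − 3 = 3 by deviating; Blair loses 10 − 1 = 9. Product = 3·9 = 27.
At both Football: Alex loses 17 − 12 = 5 by deviating; Blair loses 10 − 8 = 2. Product = 5·2 = 10.
27 > 10, so both Opera is risk-dominant. Alex's payoff there is 6.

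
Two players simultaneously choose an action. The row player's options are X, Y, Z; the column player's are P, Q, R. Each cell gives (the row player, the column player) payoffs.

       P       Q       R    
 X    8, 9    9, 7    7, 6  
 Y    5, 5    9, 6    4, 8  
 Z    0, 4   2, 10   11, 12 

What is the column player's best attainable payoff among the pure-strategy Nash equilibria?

12

(X, P) is a pure NE (the row player: 8 ≥ 5; the column player: 9 ≥ 7). The column player gets 9.
(Z, R) is a pure NE (the row player: 11 ≥ 7; the column player: 12 ≥ 10). The column player gets 12.
Every other cell has a profitable deviation for at least one player. Highest of {9, 12} is 12.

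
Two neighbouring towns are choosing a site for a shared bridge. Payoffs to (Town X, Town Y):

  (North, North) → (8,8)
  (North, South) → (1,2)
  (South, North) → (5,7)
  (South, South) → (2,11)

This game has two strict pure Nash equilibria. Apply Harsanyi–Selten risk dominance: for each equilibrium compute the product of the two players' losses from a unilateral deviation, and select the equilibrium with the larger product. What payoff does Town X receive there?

8

At both North: Town X loses 8 − 5 = 3 by deviating; Town Y loses 8 − 2 = 6. Product = 3·6 = 18.
At both South: Town X loses 2 − 1 = 1 by deviating; Town Y loses 11 − 7 = 4. Product = 1·4 = 4.
18 > 4, so both North is risk-dominant. Town X's payoff there is 8.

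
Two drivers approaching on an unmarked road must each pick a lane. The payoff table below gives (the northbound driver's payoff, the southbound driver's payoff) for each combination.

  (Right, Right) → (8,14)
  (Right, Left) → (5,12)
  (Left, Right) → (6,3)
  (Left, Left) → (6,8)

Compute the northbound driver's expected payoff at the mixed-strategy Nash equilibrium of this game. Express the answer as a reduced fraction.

6

The southbound driver mixes with probability q on Right, chosen so the northbound driver is indifferent: 8q + 5(1−q) = 6q + 6(1−q) gives q = 1/3.
The northbound driver's expected payoff (from either row, since indifferent) is 8·1/3 + 5·2/3 = 6.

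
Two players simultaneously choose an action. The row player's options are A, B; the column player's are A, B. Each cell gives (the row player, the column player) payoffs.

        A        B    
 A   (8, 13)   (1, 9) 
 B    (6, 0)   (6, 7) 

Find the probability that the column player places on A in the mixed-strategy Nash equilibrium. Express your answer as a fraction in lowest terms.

5/7

The column player's mix q on A must make the row player indifferent between A and B.
The row player's payoff from A: 8q + 1(1−q). From B: 6q + 6(1−q).
Set equal: 2q = 5(1−q) → q = 5/7.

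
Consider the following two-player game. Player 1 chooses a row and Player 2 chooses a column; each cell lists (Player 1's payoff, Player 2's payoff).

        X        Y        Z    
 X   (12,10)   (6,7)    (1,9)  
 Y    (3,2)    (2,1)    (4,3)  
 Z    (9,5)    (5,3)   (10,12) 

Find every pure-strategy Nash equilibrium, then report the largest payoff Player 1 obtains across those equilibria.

12

Both X is a pure NE (Player 1: 12 ≥ 9; Player 2: 10 ≥ 9). Player 1 gets 12.
Both Z is a pure NE (Player 1: 10 ≥ 4; Player 2: 12 ≥ 5). Player 1 gets 10.
Every other cell has a profitable deviation for at least one player. Highest of {12, 10} is 12.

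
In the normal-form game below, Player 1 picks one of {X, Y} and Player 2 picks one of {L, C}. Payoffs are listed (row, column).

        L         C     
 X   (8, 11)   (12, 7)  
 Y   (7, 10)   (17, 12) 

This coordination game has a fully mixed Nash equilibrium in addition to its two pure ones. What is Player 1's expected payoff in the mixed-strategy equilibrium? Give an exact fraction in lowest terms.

26/3

Player 2 mixes with probability q on L, chosen so Player 1 is indifferent: 8q + 12(1−q) = 7q + 17(1−q) gives q = 5/6.
Player 1's expected payoff (from either row, since indifferent) is 8·5/6 + 12·1/6 = 26/3.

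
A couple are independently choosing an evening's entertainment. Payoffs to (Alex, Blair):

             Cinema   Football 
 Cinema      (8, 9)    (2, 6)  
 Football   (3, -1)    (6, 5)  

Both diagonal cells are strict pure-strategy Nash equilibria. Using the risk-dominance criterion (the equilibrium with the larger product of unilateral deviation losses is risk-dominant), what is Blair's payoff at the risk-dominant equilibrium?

At both Cinema: Alex loses 8 − 3 = 5 by deviating; Blair loses 9 − 6 = 3. Product = 5·3 = 15.
At both Football: Alex loses 6 − 2 = 4 by deviating; Blair loses 5 − (-1) = 6. Product = 4·6 = 24.
24 > 15, so both Football is risk-dominant. Blair's payoff there is 5.

5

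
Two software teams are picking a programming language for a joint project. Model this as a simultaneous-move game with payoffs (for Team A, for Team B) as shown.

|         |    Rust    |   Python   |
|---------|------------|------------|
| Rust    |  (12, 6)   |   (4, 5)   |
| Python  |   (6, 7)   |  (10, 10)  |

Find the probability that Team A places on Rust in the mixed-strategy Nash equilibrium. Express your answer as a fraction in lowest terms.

Team A's mix p on Rust must make Team B indifferent between Rust and Python.
Team B's payoff from Rust: 6p + 7(1−p). From Python: 5p + 10(1−p).
Set equal: 1p = 3(1−p) → p = 3/4.

3/4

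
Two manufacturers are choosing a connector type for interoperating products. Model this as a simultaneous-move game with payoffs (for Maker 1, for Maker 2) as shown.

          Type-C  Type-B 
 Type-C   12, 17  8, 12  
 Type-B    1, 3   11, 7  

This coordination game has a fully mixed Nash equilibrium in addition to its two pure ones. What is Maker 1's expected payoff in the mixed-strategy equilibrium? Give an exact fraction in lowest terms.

Maker 2 mixes with probability q on Type-C, chosen so Maker 1 is indifferent: 12q + 8(1−q) = 1q + 11(1−q) gives q = 3/14.
Maker 1's expected payoff (from either row, since indifferent) is 12·3/14 + 8·11/14 = 62/7.

62/7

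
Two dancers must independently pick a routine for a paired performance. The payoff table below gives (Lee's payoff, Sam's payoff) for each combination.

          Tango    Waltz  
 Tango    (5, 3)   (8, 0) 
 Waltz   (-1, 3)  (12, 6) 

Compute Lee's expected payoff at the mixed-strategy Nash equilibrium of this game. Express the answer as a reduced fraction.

34/5

Sam mixes with probability q on Tango, chosen so Lee is indifferent: 5q + 8(1−q) = (-1)q + 12(1−q) gives q = 2/5.
Lee's expected payoff (from either row, since indifferent) is 5·2/5 + 8·3/5 = 34/5.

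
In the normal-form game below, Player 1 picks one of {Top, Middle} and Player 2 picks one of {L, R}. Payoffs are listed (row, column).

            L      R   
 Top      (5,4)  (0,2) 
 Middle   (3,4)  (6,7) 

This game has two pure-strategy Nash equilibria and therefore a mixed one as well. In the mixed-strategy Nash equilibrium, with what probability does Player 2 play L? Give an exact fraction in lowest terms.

Player 2's mix q on L must make Player 1 indifferent between Top and Middle.
Player 1's payoff from Top: 5q + 0(1−q). From Middle: 3q + 6(1−q).
Set equal: 2q = 6(1−q) → q = 6/8 = 3/4.

3/4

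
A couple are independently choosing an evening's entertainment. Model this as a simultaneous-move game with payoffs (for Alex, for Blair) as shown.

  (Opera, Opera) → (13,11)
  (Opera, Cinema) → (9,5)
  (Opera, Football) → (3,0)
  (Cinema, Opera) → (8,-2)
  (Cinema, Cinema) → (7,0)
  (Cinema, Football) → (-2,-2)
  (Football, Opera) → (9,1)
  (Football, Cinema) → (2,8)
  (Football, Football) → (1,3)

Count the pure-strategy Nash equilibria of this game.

1

Both Opera: Alex gets 13 (best alternative 9); Blair gets 11 (best alternative 5). Neither deviates — NE.
Both Cinema is not a NE: Alex would switch to Opera (9 > 7).
No other cell survives both best-response checks, so there is 1 pure NE.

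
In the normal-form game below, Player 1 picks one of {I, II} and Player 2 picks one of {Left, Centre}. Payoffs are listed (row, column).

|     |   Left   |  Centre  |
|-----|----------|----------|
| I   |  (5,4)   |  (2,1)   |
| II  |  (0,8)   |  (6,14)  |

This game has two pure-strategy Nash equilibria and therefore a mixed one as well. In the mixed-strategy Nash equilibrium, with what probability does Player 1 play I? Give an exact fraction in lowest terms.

Player 1's mix p on I must make Player 2 indifferent between Left and Centre.
Player 2's payoff from Left: 4p + 8(1−p). From Centre: 1p + 14(1−p).
Set equal: 3p = 6(1−p) → p = 6/9 = 2/3.

2/3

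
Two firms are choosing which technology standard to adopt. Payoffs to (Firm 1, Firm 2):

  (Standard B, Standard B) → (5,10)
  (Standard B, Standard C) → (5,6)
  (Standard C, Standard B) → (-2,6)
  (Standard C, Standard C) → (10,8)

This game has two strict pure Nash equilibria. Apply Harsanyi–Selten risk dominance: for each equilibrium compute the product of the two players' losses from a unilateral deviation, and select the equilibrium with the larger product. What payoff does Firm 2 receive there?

10

At both Standard B: Firm 1 loses 5 − (-2) = 7 by deviating; Firm 2 loses 10 − 6 = 4. Product = 7·4 = 28.
At both Standard C: Firm 1 loses 10 − 5 = 5 by deviating; Firm 2 loses 8 − 6 = 2. Product = 5·2 = 10.
28 > 10, so both Standard B is risk-dominant. Firm 2's payoff there is 10.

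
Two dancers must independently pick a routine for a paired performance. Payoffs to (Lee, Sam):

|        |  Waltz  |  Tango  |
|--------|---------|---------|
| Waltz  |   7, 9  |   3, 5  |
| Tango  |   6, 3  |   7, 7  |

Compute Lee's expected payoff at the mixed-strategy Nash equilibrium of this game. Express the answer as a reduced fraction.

Sam mixes with probability q on Waltz, chosen so Lee is indifferent: 7q + 3(1−q) = 6q + 7(1−q) gives q = 4/5.
Lee's expected payoff (from either row, since indifferent) is 7·4/5 + 3·1/5 = 31/5.

31/5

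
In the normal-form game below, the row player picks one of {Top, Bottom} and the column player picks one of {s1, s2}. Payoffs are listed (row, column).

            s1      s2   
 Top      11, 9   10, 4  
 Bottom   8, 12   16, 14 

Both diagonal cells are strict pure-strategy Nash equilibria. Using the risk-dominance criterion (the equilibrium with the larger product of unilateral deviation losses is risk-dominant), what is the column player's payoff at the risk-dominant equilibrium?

9

At (Top, s1): the row player loses 11 − 8 = 3 by deviating; the column player loses 9 − 4 = 5. Product = 3·5 = 15.
At (Bottom, s2): the row player loses 16 − 10 = 6 by deviating; the column player loses 14 − 12 = 2. Product = 6·2 = 12.
15 > 12, so (Top, s1) is risk-dominant. The column player's payoff there is 9.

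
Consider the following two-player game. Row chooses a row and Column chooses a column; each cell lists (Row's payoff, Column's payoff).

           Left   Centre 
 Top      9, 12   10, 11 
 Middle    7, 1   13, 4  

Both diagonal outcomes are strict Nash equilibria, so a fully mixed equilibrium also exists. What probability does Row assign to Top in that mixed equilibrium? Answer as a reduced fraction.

3/4

Row's mix p on Top must make Column indifferent between Left and Centre.
Column's payoff from Left: 12p + 1(1−p). From Centre: 11p + 4(1−p).
Set equal: 1p = 3(1−p) → p = 3/4.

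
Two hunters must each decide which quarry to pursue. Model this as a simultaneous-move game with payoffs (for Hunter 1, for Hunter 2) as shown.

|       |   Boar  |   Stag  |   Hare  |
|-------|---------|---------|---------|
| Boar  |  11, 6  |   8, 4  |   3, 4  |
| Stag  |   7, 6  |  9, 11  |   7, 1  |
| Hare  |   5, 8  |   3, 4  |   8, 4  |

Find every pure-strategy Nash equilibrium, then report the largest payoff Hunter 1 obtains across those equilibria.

11

Both Boar is a pure NE (Hunter 1: 11 ≥ 7; Hunter 2: 6 ≥ 4). Hunter 1 gets 11.
Both Stag is a pure NE (Hunter 1: 9 ≥ 8; Hunter 2: 11 ≥ 6). Hunter 1 gets 9.
Every other cell has a profitable deviation for at least one player. Highest of {11, 9} is 11.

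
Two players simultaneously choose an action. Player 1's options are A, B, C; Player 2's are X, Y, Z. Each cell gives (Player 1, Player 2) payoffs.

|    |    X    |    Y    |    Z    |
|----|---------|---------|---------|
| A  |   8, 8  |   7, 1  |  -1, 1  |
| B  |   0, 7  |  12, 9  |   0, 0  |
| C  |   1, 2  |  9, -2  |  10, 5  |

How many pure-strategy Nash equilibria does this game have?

(A, X): Player 1 gets 8 (best alternative 1); Player 2 gets 8 (best alternative 1). Neither deviates — NE.
(B, Y): Player 1 gets 12 (best alternative 9); Player 2 gets 9 (best alternative 7). Neither deviates — NE.
(C, Z): Player 1 gets 10 (best alternative 0); Player 2 gets 5 (best alternative 2). Neither deviates — NE.
(A, Z) is not a NE: Player 1 would switch to C (10 > -1).
No other cell survives both best-response checks, so there are 3 pure NE.

3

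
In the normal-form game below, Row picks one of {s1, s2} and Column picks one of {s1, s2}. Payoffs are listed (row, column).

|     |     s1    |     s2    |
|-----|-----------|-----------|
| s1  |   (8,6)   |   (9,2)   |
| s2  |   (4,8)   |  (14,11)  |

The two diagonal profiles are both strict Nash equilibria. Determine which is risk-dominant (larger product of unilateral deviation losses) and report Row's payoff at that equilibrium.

At both s1: Row loses 8 − 4 = 4 by deviating; Column loses 6 − 2 = 4. Product = 4·4 = 16.
At both s2: Row loses 14 − 9 = 5 by deviating; Column loses 11 − 8 = 3. Product = 5·3 = 15.
16 > 15, so both s1 is risk-dominant. Row's payoff there is 8.

8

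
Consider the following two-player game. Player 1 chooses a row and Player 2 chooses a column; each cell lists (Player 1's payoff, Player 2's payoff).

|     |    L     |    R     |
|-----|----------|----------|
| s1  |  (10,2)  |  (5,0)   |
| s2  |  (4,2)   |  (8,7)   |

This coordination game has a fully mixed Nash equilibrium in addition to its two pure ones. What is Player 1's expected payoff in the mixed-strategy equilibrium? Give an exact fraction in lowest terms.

20/3

Player 2 mixes with probability q on L, chosen so Player 1 is indifferent: 10q + 5(1−q) = 4q + 8(1−q) gives q = 1/3.
Player 1's expected payoff (from either row, since indifferent) is 10·1/3 + 5·2/3 = 20/3.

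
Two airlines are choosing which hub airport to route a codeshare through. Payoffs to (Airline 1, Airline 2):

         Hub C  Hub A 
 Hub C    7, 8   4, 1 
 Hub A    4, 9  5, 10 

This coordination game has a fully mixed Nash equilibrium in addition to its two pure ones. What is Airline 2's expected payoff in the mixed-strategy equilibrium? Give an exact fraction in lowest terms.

Airline 1 mixes with probability p on Hub C, chosen so Airline 2 is indifferent: 8p + 9(1−p) = 1p + 10(1−p) gives p = 1/8.
Airline 2's expected payoff is 8·1/8 + 9·7/8 = 71/8.

71/8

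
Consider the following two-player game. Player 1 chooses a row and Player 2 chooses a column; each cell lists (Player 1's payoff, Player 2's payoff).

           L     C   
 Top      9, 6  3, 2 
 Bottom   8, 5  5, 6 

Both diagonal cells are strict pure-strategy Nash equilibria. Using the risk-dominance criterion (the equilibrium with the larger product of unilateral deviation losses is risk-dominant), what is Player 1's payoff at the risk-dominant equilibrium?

9

At (Top, L): Player 1 loses 9 − 8 = 1 by deviating; Player 2 loses 6 − 2 = 4. Product = 1·4 = 4.
At (Bottom, C): Player 1 loses 5 − 3 = 2 by deviating; Player 2 loses 6 − 5 = 1. Product = 2·1 = 2.
4 > 2, so (Top, L) is risk-dominant. Player 1's payoff there is 9.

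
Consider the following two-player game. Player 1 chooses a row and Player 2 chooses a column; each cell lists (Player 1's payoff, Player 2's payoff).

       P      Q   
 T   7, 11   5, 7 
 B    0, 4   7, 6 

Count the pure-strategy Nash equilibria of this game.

2

(T, P): Player 1 gets 7 (best alternative 0); Player 2 gets 11 (best alternative 7). Neither deviates — NE.
(B, Q): Player 1 gets 7 (best alternative 5); Player 2 gets 6 (best alternative 4). Neither deviates — NE.
(B, P) is not a NE: Player 1 would switch to T (7 > 0).
No other cell survives both best-response checks, so there are 2 pure NE.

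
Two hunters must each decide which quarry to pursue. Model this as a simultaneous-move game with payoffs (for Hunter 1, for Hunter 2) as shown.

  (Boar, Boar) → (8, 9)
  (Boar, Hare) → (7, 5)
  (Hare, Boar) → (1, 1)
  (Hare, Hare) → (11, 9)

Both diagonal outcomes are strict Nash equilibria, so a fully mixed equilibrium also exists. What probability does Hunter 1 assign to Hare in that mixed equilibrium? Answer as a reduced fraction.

1/3

Hunter 1's mix p on Boar must make Hunter 2 indifferent between Boar and Hare.
Hunter 2's payoff from Boar: 9p + 1(1−p). From Hare: 5p + 9(1−p).
Set equal: 4p = 8(1−p) → p = 8/12 = 2/3.
Probability on Hare is 1 − 2/3 = 1/3.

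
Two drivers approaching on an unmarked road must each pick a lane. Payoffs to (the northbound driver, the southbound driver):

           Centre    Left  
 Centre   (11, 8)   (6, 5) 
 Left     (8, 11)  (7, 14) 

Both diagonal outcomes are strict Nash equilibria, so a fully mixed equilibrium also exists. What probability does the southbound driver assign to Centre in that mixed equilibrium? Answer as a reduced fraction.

The southbound driver's mix q on Centre must make the northbound driver indifferent between Centre and Left.
The northbound driver's payoff from Centre: 11q + 6(1−q). From Left: 8q + 7(1−q).
Set equal: 3q = 1(1−q) → q = 1/4.

1/4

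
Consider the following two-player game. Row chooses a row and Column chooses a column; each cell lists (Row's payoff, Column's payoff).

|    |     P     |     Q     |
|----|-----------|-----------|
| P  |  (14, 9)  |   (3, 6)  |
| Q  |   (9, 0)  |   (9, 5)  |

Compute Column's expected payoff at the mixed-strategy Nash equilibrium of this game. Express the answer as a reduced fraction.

45/8

Row mixes with probability p on P, chosen so Column is indifferent: 9p + 0(1−p) = 6p + 5(1−p) gives p = 5/8.
Column's expected payoff is 9·5/8 + 0·3/8 = 45/8.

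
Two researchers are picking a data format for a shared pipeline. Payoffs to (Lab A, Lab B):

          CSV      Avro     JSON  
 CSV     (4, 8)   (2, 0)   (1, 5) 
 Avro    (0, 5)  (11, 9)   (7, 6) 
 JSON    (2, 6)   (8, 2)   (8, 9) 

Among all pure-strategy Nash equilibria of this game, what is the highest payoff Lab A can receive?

11

Both CSV is a pure NE (Lab A: 4 ≥ 2; Lab B: 8 ≥ 5). Lab A gets 4.
Both Avro is a pure NE (Lab A: 11 ≥ 8; Lab B: 9 ≥ 6). Lab A gets 11.
Both JSON is a pure NE (Lab A: 8 ≥ 7; Lab B: 9 ≥ 6). Lab A gets 8.
Every other cell has a profitable deviation for at least one player. Highest of {4, 11, 8} is 11.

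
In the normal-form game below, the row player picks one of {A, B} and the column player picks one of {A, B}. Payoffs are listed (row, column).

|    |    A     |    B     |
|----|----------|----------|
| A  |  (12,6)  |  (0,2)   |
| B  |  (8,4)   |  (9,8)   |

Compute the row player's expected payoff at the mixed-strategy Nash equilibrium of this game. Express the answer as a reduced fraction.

The column player mixes with probability q on A, chosen so the row player is indifferent: 12q + 0(1−q) = 8q + 9(1−q) gives q = 9/13.
The row player's expected payoff (from either row, since indifferent) is 12·9/13 + 0·4/13 = 108/13.

108/13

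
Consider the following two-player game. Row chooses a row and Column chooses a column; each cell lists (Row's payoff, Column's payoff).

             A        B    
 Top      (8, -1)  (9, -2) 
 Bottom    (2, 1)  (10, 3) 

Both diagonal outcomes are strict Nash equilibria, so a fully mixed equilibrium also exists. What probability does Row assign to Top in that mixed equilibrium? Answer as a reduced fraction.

2/3

Row's mix p on Top must make Column indifferent between A and B.
Column's payoff from A: (-1)p + 1(1−p). From B: (-2)p + 3(1−p).
Set equal: 1p = 2(1−p) → p = 2/3.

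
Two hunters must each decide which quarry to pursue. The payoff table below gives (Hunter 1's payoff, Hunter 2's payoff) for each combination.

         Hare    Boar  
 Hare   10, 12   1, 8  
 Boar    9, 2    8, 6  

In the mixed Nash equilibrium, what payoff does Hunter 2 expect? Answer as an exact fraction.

7

Hunter 1 mixes with probability p on Hare, chosen so Hunter 2 is indifferent: 12p + 2(1−p) = 8p + 6(1−p) gives p = 1/2.
Hunter 2's expected payoff is 12·1/2 + 2·1/2 = 7.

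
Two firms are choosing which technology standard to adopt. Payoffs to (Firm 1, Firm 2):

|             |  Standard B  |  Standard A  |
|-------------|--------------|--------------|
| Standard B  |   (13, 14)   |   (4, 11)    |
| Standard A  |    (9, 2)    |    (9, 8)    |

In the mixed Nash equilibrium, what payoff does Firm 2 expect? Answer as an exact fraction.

10

Firm 1 mixes with probability p on Standard B, chosen so Firm 2 is indifferent: 14p + 2(1−p) = 11p + 8(1−p) gives p = 2/3.
Firm 2's expected payoff is 14·2/3 + 2·1/3 = 10.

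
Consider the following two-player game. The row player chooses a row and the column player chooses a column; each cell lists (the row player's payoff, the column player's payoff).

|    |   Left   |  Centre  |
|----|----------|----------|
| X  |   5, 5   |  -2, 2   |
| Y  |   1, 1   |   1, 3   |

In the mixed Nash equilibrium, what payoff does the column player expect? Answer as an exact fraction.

13/5

The row player mixes with probability p on X, chosen so the column player is indifferent: 5p + 1(1−p) = 2p + 3(1−p) gives p = 2/5.
The column player's expected payoff is 5·2/5 + 1·3/5 = 13/5.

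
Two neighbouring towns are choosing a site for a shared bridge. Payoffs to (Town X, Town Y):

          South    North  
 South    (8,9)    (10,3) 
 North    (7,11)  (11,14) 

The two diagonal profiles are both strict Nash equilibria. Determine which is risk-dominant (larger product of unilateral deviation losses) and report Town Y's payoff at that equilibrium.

9

At both South: Town X loses 8 − 7 = 1 by deviating; Town Y loses 9 − 3 = 6. Product = 1·6 = 6.
At both North: Town X loses 11 − 10 = 1 by deviating; Town Y loses 14 − 11 = 3. Product = 1·3 = 3.
6 > 3, so both South is risk-dominant. Town Y's payoff there is 9.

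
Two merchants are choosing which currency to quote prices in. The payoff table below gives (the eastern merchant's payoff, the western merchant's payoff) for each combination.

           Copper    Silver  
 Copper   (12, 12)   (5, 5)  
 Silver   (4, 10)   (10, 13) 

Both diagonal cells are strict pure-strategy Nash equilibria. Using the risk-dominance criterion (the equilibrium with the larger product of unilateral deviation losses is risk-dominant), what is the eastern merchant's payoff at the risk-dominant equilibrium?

12

At both Copper: the eastern merchant loses 12 − 4 = 8 by deviating; the western merchant loses 12 − 5 = 7. Product = 8·7 = 56.
At both Silver: the eastern merchant loses 10 − 5 = 5 by deviating; the western merchant loses 13 − 10 = 3. Product = 5·3 = 15.
56 > 15, so both Copper is risk-dominant. The eastern merchant's payoff there is 12.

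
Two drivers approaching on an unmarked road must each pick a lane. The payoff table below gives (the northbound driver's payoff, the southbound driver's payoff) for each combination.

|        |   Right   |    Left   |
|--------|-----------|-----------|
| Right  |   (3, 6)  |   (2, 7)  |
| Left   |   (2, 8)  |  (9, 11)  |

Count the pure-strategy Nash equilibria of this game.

Both Left: the northbound driver gets 9 (best alternative 2); the southbound driver gets 11 (best alternative 8). Neither deviates — NE.
Both Right is not a NE: the southbound driver would switch to Left (7 > 6).
No other cell survives both best-response checks, so there is 1 pure NE.

1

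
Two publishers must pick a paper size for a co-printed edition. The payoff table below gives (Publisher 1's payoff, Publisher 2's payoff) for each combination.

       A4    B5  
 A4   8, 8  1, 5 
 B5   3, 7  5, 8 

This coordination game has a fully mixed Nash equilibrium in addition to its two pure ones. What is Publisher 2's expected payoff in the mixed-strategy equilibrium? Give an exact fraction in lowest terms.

Publisher 1 mixes with probability p on A4, chosen so Publisher 2 is indifferent: 8p + 7(1−p) = 5p + 8(1−p) gives p = 1/4.
Publisher 2's expected payoff is 8·1/4 + 7·3/4 = 29/4.

29/4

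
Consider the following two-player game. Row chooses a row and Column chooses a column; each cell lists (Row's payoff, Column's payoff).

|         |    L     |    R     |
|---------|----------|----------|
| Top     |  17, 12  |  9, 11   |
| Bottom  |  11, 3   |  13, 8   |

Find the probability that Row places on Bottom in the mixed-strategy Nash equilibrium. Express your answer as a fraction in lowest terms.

1/6

Row's mix p on Top must make Column indifferent between L and R.
Column's payoff from L: 12p + 3(1−p). From R: 11p + 8(1−p).
Set equal: 1p = 5(1−p) → p = 5/6.
Probability on Bottom is 1 − 5/6 = 1/6.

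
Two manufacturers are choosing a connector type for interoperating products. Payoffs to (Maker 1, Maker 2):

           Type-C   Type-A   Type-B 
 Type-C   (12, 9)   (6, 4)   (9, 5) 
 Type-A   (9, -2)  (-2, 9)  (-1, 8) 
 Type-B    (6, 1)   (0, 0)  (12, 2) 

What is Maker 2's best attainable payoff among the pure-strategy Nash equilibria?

9

Both Type-C is a pure NE (Maker 1: 12 ≥ 9; Maker 2: 9 ≥ 5). Maker 2 gets 9.
Both Type-B is a pure NE (Maker 1: 12 ≥ 9; Maker 2: 2 ≥ 1). Maker 2 gets 2.
Every other cell has a profitable deviation for at least one player. Highest of {9, 2} is 9.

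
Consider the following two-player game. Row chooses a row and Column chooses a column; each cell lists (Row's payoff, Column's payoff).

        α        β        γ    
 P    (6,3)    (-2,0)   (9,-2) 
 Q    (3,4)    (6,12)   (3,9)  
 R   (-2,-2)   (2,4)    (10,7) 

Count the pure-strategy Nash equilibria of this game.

3

(P, α): Row gets 6 (best alternative 3); Column gets 3 (best alternative 0). Neither deviates — NE.
(Q, β): Row gets 6 (best alternative 2); Column gets 12 (best alternative 9). Neither deviates — NE.
(R, γ): Row gets 10 (best alternative 9); Column gets 7 (best alternative 4). Neither deviates — NE.
(P, γ) is not a NE: Row would switch to R (10 > 9).
No other cell survives both best-response checks, so there are 3 pure NE.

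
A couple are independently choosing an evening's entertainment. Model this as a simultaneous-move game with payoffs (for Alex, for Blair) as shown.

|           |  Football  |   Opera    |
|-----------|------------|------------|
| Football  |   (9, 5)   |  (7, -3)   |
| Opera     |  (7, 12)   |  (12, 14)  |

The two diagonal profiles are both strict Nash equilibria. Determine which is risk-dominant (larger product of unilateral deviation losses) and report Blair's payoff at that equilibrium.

5

At both Football: Alex loses 9 − 7 = 2 by deviating; Blair loses 5 − (-3) = 8. Product = 2·8 = 16.
At both Opera: Alex loses 12 − 7 = 5 by deviating; Blair loses 14 − 12 = 2. Product = 5·2 = 10.
16 > 10, so both Football is risk-dominant. Blair's payoff there is 5.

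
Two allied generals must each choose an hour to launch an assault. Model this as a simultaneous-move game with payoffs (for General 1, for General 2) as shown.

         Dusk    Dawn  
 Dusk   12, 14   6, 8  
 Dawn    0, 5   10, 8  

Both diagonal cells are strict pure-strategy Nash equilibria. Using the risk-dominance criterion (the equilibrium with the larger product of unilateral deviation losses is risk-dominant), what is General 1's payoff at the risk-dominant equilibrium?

12

At both Dusk: General 1 loses 12 − 0 = 12 by deviating; General 2 loses 14 − 8 = 6. Product = 12·6 = 72.
At both Dawn: General 1 loses 10 − 6 = 4 by deviating; General 2 loses 8 − 5 = 3. Product = 4·3 = 12.
72 > 12, so both Dusk is risk-dominant. General 1's payoff there is 12.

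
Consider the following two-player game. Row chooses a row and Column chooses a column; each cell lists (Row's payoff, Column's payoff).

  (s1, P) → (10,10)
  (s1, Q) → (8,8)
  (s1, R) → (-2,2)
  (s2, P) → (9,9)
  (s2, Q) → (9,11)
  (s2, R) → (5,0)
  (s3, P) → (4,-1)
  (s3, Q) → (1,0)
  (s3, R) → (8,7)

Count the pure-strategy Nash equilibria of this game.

(s1, P): Row gets 10 (best alternative 9); Column gets 10 (best alternative 8). Neither deviates — NE.
(s2, Q): Row gets 9 (best alternative 8); Column gets 11 (best alternative 9). Neither deviates — NE.
(s3, R): Row gets 8 (best alternative 5); Column gets 7 (best alternative 0). Neither deviates — NE.
(s3, Q) is not a NE: Row would switch to s2 (9 > 1).
No other cell survives both best-response checks, so there are 3 pure NE.

3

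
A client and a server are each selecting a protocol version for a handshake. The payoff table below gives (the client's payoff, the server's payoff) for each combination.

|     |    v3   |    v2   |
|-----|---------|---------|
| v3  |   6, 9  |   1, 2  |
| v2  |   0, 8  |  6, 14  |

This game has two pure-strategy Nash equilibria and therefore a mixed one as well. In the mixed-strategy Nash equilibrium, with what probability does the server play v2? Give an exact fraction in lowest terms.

6/11

The server's mix q on v3 must make the client indifferent between v3 and v2.
The client's payoff from v3: 6q + 1(1−q). From v2: 0q + 6(1−q).
Set equal: 6q = 5(1−q) → q = 5/11.
Probability on v2 is 1 − 5/11 = 6/11.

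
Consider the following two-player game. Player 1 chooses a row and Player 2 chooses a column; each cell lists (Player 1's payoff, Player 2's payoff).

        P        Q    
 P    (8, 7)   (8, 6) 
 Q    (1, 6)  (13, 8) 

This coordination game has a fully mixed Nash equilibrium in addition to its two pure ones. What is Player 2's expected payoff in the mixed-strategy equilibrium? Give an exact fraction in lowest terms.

Player 1 mixes with probability p on P, chosen so Player 2 is indifferent: 7p + 6(1−p) = 6p + 8(1−p) gives p = 2/3.
Player 2's expected payoff is 7·2/3 + 6·1/3 = 20/3.

20/3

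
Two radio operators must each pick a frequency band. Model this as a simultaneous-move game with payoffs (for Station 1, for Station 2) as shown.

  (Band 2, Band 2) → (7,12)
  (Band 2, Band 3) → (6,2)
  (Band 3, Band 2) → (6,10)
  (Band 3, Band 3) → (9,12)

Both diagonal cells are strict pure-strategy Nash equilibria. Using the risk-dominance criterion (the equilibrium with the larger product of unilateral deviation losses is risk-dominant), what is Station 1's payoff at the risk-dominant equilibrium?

7

At both Band 2: Station 1 loses 7 − 6 = 1 by deviating; Station 2 loses 12 − 2 = 10. Product = 1·10 = 10.
At both Band 3: Station 1 loses 9 − 6 = 3 by deviating; Station 2 loses 12 − 10 = 2. Product = 3·2 = 6.
10 > 6, so both Band 2 is risk-dominant. Station 1's payoff there is 7.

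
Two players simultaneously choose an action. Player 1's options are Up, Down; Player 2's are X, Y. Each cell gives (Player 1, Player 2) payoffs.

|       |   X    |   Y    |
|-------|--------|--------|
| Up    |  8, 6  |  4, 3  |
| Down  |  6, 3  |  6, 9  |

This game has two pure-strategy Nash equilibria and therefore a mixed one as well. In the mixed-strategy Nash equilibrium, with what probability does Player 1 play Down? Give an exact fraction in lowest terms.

1/3

Player 1's mix p on Up must make Player 2 indifferent between X and Y.
Player 2's payoff from X: 6p + 3(1−p). From Y: 3p + 9(1−p).
Set equal: 3p = 6(1−p) → p = 6/9 = 2/3.
Probability on Down is 1 − 2/3 = 1/3.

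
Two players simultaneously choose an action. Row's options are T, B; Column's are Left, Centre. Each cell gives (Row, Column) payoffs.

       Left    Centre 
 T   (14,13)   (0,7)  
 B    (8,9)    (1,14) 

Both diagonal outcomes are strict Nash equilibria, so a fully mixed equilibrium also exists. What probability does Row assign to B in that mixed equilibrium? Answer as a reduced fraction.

6/11

Row's mix p on T must make Column indifferent between Left and Centre.
Column's payoff from Left: 13p + 9(1−p). From Centre: 7p + 14(1−p).
Set equal: 6p = 5(1−p) → p = 5/11.
Probability on B is 1 − 5/11 = 6/11.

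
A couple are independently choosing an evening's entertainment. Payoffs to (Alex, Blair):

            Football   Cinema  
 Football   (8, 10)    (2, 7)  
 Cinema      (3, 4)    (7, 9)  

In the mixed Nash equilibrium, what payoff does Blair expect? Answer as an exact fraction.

Alex mixes with probability p on Football, chosen so Blair is indifferent: 10p + 4(1−p) = 7p + 9(1−p) gives p = 5/8.
Blair's expected payoff is 10·5/8 + 4·3/8 = 31/4.

31/4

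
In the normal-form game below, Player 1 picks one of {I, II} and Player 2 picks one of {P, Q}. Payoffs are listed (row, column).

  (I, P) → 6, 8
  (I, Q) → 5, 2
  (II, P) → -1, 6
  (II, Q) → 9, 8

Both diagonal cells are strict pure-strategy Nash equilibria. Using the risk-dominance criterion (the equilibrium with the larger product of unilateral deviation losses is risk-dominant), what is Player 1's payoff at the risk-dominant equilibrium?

At (I, P): Player 1 loses 6 − (-1) = 7 by deviating; Player 2 loses 8 − 2 = 6. Product = 7·6 = 42.
At (II, Q): Player 1 loses 9 − 5 = 4 by deviating; Player 2 loses 8 − 6 = 2. Product = 4·2 = 8.
42 > 8, so (I, P) is risk-dominant. Player 1's payoff there is 6.

6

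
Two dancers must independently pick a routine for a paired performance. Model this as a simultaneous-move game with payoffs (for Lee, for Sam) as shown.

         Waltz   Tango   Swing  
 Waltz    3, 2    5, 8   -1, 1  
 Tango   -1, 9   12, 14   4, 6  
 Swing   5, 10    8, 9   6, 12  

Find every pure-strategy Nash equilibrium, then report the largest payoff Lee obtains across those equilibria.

Both Tango is a pure NE (Lee: 12 ≥ 8; Sam: 14 ≥ 9). Lee gets 12.
Both Swing is a pure NE (Lee: 6 ≥ 4; Sam: 12 ≥ 10). Lee gets 6.
Every other cell has a profitable deviation for at least one player. Highest of {12, 6} is 12.

12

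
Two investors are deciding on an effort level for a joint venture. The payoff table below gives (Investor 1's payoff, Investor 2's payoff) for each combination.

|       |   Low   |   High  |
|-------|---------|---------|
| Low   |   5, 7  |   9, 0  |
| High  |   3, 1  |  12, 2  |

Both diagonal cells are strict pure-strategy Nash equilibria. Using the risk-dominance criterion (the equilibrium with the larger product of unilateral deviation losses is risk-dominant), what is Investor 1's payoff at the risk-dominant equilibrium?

At both Low: Investor 1 loses 5 − 3 = 2 by deviating; Investor 2 loses 7 − 0 = 7. Product = 2·7 = 14.
At both High: Investor 1 loses 12 − 9 = 3 by deviating; Investor 2 loses 2 − 1 = 1. Product = 3·1 = 3.
14 > 3, so both Low is risk-dominant. Investor 1's payoff there is 5.

5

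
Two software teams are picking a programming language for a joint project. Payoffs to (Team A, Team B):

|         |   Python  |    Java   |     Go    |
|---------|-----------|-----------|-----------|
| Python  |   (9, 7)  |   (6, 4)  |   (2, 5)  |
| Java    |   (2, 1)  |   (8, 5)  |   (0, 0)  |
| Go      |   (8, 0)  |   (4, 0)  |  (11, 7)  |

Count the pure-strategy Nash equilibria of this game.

Both Python: Team A gets 9 (best alternative 8); Team B gets 7 (best alternative 5). Neither deviates — NE.
Both Java: Team A gets 8 (best alternative 6); Team B gets 5 (best alternative 1). Neither deviates — NE.
Both Go: Team A gets 11 (best alternative 2); Team B gets 7 (best alternative 0). Neither deviates — NE.
(Java, Python) is not a NE: Team A would switch to Python (9 > 2).
No other cell survives both best-response checks, so there are 3 pure NE.

3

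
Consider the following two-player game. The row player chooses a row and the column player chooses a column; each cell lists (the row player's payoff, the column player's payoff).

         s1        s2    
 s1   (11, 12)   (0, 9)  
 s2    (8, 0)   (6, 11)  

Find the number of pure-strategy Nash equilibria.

2

Both s1: the row player gets 11 (best alternative 8); the column player gets 12 (best alternative 9). Neither deviates — NE.
Both s2: the row player gets 6 (best alternative 0); the column player gets 11 (best alternative 0). Neither deviates — NE.
(s2, s1) is not a NE: the row player would switch to s1 (11 > 8).
No other cell survives both best-response checks, so there are 2 pure NE.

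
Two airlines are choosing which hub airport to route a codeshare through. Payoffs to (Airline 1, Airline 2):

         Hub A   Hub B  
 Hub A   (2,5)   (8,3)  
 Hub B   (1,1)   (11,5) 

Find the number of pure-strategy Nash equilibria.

Both Hub A: Airline 1 gets 2 (best alternative 1); Airline 2 gets 5 (best alternative 3). Neither deviates — NE.
Both Hub B: Airline 1 gets 11 (best alternative 8); Airline 2 gets 5 (best alternative 1). Neither deviates — NE.
(Hub A, Hub B) is not a NE: Airline 1 would switch to Hub B (11 > 8).
No other cell survives both best-response checks, so there are 2 pure NE.

2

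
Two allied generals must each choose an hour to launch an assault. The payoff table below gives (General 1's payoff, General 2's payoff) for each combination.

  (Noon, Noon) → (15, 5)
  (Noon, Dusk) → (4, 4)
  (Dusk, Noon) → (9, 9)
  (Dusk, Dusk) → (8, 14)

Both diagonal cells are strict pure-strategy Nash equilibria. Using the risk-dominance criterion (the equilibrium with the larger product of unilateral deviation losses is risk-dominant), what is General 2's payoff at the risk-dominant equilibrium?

At both Noon: General 1 loses 15 − 9 = 6 by deviating; General 2 loses 5 − 4 = 1. Product = 6·1 = 6.
At both Dusk: General 1 loses 8 − 4 = 4 by deviating; General 2 loses 14 − 9 = 5. Product = 4·5 = 20.
20 > 6, so both Dusk is risk-dominant. General 2's payoff there is 14.

14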